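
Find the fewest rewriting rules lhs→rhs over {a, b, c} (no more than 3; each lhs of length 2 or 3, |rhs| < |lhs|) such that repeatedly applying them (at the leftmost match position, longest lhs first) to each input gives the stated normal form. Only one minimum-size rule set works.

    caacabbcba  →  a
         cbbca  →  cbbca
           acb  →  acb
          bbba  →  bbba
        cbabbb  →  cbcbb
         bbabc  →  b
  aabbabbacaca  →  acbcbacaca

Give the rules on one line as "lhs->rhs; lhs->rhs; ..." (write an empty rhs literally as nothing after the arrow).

  | caacabbcba => caaccbcba => caabcba => caccba => caba => cca => a
  | cbbca
  | acb
  | bbba

ab->c; bcc->; cc->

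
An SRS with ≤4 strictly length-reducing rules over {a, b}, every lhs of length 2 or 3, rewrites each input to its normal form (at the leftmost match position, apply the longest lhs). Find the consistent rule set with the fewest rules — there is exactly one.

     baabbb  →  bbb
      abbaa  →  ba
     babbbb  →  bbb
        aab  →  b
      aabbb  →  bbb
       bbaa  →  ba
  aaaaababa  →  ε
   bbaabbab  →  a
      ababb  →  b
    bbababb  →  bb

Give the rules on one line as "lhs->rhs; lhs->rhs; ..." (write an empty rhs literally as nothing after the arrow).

  | baabbb => abbb => bbb
  | abbaa => bbaa => ba
  | babbbb => abbb => bbb
  | aab => b

aa->; ab->b; baa->a; bab->a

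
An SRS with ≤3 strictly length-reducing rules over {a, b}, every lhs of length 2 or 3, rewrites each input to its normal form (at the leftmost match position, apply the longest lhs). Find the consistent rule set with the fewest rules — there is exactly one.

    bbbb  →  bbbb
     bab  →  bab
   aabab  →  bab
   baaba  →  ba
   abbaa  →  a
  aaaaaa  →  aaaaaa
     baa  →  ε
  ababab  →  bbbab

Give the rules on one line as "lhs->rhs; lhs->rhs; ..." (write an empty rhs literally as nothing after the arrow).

aba->bb; abb->ba; baa->

  | bbbb
  | bab
  | aabab => abbb => bab
  | baaba => ba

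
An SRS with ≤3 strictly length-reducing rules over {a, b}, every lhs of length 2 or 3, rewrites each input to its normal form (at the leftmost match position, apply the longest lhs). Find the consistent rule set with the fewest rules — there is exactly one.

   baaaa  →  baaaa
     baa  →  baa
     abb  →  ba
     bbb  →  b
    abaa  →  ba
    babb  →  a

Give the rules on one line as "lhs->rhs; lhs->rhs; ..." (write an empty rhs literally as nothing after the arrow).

aba->b; abb->ba; bb->

  | baaaa
  | baa
  | abb => ba
  | bbb => b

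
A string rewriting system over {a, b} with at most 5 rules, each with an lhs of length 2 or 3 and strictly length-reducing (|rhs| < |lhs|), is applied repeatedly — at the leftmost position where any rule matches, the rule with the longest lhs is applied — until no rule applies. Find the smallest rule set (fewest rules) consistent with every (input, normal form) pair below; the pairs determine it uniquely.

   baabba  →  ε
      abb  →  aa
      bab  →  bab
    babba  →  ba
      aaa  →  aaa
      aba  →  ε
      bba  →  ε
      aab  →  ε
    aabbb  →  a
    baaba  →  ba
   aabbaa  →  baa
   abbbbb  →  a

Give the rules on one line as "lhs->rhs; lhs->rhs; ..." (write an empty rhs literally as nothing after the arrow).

  | baabba => bba => ε
  | abb => aa
  | bab
  | babba => ba

aab->; aba->; bb->a; bba->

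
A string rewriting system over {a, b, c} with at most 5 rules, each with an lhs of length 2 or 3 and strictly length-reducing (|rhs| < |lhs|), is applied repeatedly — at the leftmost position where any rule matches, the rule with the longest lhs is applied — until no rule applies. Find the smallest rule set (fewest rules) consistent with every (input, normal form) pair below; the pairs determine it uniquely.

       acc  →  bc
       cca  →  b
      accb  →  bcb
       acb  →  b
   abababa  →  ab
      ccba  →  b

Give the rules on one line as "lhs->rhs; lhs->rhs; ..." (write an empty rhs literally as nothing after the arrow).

ac->b; ba->b; bb->b; cc->b

  | acc => bc
  | cca => ba => b
  | accb => bcb
  | acb => bb => b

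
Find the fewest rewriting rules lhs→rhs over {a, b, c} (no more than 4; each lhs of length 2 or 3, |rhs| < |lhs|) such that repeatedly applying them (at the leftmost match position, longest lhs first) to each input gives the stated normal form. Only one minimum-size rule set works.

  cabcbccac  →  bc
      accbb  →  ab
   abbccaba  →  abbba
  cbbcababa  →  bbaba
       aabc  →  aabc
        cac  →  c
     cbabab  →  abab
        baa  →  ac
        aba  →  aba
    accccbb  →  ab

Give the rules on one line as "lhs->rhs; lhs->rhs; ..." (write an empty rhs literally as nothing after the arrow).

  | cabcbccac => bcbccac => bccac => bcac => bc
  | accbb => acbb => ab
  | abbccaba => abbcaba => abbba
  | cbbcababa => bcababa => bbaba

baa->ac; ca->; cb->; cc->c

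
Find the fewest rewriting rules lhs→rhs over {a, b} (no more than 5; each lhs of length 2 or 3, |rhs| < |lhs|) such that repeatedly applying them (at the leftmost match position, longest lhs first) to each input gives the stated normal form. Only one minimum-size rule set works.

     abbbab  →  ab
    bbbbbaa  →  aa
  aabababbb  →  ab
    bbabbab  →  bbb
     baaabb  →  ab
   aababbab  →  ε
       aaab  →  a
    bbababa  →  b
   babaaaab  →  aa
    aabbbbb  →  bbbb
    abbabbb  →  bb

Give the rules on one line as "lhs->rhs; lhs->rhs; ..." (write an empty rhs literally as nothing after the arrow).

  | abbbab => abab => ab
  | bbbbbaa => bbbbaa => bbbaa => bbaa => baa => aa
  | aabababbb => ababbb => abbb => ab
  | bbabbab => bbbab => bbb

aab->; abb->a; ba->; baa->aa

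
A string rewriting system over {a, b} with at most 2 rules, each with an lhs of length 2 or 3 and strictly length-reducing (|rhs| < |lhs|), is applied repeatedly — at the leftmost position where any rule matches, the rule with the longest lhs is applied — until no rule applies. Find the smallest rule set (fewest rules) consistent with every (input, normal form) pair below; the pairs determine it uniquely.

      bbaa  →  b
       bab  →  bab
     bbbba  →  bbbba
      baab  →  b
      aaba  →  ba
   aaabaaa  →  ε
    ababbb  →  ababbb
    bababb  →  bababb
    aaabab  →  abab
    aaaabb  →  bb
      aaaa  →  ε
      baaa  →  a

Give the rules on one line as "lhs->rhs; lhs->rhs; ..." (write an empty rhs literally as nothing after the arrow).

  | bbaa => b
  | bab
  | bbbba
  | baab => b

aa->; baa->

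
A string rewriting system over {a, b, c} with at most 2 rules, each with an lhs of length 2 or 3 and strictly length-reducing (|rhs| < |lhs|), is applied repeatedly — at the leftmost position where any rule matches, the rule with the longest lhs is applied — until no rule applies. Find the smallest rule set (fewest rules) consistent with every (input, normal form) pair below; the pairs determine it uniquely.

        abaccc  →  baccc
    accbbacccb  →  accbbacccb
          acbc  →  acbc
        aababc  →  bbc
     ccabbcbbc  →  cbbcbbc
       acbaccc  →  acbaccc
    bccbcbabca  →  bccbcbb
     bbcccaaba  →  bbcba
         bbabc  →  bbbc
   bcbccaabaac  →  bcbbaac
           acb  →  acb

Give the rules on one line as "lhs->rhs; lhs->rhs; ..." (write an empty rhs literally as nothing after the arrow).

ab->b; ca->

  | abaccc => baccc
  | accbbacccb
  | acbc
  | aababc => ababc => babc => bbc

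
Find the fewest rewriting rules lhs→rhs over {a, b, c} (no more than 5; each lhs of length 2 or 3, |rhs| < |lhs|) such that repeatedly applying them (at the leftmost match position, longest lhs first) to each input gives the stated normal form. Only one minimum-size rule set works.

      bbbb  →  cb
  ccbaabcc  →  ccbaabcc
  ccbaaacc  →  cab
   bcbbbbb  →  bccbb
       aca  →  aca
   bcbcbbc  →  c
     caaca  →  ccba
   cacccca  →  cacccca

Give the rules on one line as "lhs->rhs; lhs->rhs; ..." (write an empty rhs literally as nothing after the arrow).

aac->cb; bac->; bbb->c; cbc->ab

  | bbbb => cb
  | ccbaabcc
  | ccbaaacc => ccbacbc => ccbc => cab
  | bcbbbbb => bccbb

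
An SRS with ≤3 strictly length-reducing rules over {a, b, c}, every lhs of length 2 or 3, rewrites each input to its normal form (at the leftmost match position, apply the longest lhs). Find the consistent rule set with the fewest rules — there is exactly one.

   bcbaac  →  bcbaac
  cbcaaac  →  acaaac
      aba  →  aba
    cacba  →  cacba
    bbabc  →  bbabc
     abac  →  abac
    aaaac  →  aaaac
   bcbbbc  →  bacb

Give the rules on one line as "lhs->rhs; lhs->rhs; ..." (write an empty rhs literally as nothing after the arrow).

  | bcbaac
  | cbcaaac => acaaac
  | aba
  | cacba

bbc->cb; cbc->ac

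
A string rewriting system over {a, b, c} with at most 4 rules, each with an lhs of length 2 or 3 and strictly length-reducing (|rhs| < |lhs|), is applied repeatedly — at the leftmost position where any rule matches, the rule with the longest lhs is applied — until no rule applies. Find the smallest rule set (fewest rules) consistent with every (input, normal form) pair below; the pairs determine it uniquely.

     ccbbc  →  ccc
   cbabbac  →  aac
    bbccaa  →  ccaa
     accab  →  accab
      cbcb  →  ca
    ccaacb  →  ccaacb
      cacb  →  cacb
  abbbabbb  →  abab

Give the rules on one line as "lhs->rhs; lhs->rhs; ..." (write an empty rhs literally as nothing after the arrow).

  | ccbbc => ccc
  | cbabbac => abbac => aac
  | bbccaa => ccaa
  | accab

bb->; bcb->a; cba->a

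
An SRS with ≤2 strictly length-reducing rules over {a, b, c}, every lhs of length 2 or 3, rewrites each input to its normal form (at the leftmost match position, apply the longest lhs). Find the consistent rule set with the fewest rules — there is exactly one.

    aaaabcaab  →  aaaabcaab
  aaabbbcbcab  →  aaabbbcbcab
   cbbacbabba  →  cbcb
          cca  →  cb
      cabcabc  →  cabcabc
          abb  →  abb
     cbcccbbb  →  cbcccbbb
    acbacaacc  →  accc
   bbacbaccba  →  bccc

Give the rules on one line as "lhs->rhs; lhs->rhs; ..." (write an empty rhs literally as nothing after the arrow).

ba->; cca->cb

  | aaaabcaab
  | aaabbbcbcab
  | cbbacbabba => cbcbabba => cbcbba => cbcb
  | cca => cb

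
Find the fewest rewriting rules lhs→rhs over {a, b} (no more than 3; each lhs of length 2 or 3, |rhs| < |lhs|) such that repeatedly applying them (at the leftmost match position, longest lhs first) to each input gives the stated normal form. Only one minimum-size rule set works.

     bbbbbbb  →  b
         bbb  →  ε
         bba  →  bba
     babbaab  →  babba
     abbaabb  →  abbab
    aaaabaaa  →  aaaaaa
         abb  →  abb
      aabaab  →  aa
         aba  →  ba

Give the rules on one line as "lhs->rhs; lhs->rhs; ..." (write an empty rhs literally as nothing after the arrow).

  | bbbbbbb => bbbb => b
  | bbb => ε
  | bba
  | babbaab => babba

aab->a; aba->ba; bbb->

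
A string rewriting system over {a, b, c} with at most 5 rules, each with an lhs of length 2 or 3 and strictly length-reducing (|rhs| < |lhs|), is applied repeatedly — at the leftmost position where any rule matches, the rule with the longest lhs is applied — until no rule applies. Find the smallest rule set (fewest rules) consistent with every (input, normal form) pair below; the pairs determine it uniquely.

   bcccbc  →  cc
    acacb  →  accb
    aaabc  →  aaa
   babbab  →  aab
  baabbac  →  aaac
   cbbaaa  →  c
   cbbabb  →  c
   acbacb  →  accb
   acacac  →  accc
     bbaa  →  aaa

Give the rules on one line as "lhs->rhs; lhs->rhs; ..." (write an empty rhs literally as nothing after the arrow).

ba->; bb->a; bc->; ca->c

  | bcccbc => ccbc => cc
  | acacb => accb
  | aaabc => aaa
  | babbab => bbab => aab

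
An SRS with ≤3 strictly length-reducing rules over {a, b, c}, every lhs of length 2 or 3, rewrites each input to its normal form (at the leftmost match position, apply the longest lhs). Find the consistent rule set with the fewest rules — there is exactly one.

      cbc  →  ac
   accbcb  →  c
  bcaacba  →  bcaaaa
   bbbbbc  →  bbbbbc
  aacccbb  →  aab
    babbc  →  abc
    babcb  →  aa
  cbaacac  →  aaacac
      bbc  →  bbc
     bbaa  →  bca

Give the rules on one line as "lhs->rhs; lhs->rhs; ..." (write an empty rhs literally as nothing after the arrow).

  | cbc => ac
  | accbcb => bcb => ba => c
  | bcaacba => bcaaaa
  | bbbbbc

acc->; ba->c; cb->a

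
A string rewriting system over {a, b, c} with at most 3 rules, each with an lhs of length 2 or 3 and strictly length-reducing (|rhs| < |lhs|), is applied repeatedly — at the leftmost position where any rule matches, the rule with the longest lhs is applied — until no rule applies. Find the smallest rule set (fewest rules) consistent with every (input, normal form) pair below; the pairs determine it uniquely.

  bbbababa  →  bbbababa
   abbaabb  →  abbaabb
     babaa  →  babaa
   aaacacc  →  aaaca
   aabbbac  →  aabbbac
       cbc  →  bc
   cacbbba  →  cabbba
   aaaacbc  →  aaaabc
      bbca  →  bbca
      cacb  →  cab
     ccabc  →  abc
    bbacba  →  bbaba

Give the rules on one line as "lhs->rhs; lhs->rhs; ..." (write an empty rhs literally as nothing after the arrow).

  | bbbababa
  | abbaabb
  | babaa
  | aaacacc => aaaca

cb->b; cc->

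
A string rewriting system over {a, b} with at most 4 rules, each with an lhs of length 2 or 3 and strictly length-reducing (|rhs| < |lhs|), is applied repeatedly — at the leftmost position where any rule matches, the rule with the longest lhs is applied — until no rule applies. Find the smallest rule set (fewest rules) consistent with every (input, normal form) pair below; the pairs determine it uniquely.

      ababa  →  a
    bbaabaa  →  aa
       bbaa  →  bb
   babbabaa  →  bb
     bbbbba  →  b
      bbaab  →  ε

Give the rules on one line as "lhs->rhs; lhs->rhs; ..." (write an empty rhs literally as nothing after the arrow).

  | ababa => aba => a
  | bbaabaa => bbbaa => aa
  | bbaa => bb
  | babbabaa => bbabaa => bbaa => bb

ba->; baa->b; bbb->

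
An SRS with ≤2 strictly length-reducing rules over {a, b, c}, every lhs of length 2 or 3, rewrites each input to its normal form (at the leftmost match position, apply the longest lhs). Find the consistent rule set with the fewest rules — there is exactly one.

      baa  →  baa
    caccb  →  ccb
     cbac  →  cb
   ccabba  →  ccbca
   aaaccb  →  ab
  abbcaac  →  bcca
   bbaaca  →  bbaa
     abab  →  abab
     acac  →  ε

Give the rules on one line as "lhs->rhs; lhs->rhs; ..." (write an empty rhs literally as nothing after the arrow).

  | baa
  | caccb => ccb
  | cbac => cb
  | ccabba => ccbca

abb->bc; ac->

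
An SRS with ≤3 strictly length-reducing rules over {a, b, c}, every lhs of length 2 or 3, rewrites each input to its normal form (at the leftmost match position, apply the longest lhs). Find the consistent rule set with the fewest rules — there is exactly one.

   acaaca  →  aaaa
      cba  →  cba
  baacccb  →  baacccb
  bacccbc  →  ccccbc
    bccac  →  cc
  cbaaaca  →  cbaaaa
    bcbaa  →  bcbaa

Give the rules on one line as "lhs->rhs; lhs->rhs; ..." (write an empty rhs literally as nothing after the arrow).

  | acaaca => aaaca => aaaa
  | cba
  | baacccb
  | bacccbc => ccccbc

bac->cc; ca->a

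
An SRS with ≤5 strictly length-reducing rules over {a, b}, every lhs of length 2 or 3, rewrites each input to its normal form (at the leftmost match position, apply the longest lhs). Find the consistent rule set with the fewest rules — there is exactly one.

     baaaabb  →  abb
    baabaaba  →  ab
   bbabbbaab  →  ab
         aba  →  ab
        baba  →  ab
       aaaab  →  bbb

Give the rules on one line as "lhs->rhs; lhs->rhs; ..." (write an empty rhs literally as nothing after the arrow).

aa->b; aba->ab; bab->ab; bba->

  | baaaabb => bbaabb => abb
  | baabaaba => bbbaaba => baba => aba => ab
  | bbabbbaab => bbbaab => bab => ab
  | aba => ab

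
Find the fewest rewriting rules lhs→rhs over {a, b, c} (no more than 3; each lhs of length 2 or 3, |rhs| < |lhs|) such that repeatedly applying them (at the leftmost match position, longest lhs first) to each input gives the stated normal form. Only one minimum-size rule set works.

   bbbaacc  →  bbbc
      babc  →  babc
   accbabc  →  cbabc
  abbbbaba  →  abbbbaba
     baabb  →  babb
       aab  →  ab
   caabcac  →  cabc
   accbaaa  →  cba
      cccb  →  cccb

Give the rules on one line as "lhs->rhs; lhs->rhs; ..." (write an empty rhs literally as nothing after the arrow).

aa->a; ac->

  | bbbaacc => bbbacc => bbbc
  | babc
  | accbabc => cbabc
  | abbbbaba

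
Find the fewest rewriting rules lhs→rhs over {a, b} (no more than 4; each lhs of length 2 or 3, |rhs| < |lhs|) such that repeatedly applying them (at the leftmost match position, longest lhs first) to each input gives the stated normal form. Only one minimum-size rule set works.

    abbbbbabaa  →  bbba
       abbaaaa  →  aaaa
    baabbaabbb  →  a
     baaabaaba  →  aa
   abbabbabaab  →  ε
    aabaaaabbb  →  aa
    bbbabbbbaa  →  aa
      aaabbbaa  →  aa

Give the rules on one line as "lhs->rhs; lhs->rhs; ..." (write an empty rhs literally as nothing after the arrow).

ab->; aba->; abb->; baa->aa

  | abbbbbabaa => bbbabaa => bbba
  | abbaaaa => aaaa
  | baabbaabbb => aabbaabbb => aaabbb => aab => a
  | baaabaaba => aaabaaba => aaaba => aa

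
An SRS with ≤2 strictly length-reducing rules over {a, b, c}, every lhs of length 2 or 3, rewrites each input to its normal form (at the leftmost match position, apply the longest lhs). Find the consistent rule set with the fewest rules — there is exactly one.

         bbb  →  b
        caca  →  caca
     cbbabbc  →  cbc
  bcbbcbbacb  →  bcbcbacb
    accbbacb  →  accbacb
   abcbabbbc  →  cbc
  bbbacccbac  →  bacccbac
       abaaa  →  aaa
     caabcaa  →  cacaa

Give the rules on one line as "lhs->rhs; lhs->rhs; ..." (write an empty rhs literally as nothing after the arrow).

  | bbb => bb => b
  | caca
  | cbbabbc => cbabbc => cbbc => cbc
  | bcbbcbbacb => bcbcbbacb => bcbcbacb

ab->; bb->b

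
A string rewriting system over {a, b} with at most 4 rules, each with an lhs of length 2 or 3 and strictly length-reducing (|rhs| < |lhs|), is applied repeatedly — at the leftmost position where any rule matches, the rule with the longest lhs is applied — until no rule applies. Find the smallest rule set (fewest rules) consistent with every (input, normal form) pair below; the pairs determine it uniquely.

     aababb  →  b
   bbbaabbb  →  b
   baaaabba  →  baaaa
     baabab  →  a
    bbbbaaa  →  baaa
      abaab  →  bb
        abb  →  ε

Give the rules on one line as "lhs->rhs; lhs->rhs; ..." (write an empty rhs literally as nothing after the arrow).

ab->b; abb->; bbb->a

  | aababb => ababb => babb => b
  | bbbaabbb => aaabbb => aab => ab => b
  | baaaabba => baaaa
  | baabab => babab => bbab => bbb => a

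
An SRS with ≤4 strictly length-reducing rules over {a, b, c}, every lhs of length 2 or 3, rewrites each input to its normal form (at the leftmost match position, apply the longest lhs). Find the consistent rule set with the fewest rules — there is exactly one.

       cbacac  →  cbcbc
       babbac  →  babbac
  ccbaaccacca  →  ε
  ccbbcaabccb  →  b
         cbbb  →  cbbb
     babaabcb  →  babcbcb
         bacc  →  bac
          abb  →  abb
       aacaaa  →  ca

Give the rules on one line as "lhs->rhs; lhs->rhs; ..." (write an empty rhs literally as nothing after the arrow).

aa->c; aca->cb; cc->c; ccb->

  | cbacac => cbcbc
  | babbac
  | ccbaaccacca => aaccacca => cccacca => ccacca => cacca => caca => ccb => ε
  | ccbbcaabccb => bcaabccb => bccbccb => bccb => b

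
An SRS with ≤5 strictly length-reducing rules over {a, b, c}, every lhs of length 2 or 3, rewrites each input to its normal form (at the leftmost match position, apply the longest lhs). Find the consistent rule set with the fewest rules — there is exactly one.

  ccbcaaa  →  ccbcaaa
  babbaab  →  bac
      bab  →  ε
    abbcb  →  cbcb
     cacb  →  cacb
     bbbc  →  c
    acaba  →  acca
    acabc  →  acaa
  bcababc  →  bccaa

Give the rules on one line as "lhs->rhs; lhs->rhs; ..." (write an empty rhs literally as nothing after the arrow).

ab->c; abc->aa; bab->; bbb->

  | ccbcaaa
  | babbaab => baab => bac
  | bab => ε
  | abbcb => cbcb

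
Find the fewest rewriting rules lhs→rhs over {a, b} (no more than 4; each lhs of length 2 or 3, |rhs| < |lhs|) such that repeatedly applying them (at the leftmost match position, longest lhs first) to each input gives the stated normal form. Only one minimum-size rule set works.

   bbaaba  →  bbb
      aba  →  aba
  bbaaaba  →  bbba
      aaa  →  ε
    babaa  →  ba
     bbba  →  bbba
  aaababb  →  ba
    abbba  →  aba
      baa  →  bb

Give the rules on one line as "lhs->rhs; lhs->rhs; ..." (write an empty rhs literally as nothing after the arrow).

aa->b; aaa->; aab->a; abb->a

  | bbaaba => bbaa => bbb
  | aba
  | bbaaaba => bbba
  | aaa => ε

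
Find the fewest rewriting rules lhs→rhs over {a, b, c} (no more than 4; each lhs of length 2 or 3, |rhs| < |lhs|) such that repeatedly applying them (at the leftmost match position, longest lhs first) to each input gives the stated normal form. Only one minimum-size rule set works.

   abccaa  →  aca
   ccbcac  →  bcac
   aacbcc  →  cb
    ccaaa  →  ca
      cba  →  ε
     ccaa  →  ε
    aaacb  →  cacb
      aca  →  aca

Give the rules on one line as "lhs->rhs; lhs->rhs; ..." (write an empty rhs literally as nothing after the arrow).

aa->; aaa->ca; ba->c; cc->

  | abccaa => abaa => aca
  | ccbcac => bcac
  | aacbcc => cbcc => cb
  | ccaaa => aaa => ca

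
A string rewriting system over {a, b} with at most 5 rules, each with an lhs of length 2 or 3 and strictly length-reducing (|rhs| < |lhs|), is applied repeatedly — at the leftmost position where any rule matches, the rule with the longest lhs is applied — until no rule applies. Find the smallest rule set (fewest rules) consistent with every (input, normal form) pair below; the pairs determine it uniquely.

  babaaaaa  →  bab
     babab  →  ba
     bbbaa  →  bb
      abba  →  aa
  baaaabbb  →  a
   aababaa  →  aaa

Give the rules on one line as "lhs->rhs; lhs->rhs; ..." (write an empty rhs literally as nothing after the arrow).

aab->a; aba->ab; abb->a; baa->

  | babaaaaa => babaaaa => babaaa => babaa => baba => bab
  | babab => babb => ba
  | bbbaa => bb
  | abba => aa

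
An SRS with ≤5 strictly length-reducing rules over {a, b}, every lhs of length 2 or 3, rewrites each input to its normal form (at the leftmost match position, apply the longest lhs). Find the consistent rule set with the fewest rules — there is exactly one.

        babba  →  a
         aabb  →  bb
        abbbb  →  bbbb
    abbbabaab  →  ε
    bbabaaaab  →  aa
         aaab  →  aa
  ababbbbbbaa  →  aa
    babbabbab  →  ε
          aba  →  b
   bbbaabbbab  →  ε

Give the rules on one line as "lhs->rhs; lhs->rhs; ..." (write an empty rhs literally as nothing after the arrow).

ab->; aba->b; abb->bb; ba->a

  | babba => abba => bba => ba => a
  | aabb => abb => bb
  | abbbb => bbbb
  | abbbabaab => bbbabaab => bbabaab => babaab => abaab => bab => ab => ε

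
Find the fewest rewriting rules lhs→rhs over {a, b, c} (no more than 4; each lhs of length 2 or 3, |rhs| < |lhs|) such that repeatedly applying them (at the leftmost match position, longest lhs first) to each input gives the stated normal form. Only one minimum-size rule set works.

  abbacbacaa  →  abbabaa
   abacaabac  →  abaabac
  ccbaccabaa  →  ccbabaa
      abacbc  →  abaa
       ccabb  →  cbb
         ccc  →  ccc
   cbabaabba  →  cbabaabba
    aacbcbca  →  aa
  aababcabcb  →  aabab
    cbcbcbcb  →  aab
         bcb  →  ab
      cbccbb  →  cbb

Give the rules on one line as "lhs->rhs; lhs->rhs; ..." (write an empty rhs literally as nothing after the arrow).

  | abbacbacaa => abbabacaa => abbabaa
  | abacaabac => abaabac
  | ccbaccabaa => ccbacbaa => ccbabaa
  | abacbc => ababc => abaa

aaa->; acb->ab; bc->a; ca->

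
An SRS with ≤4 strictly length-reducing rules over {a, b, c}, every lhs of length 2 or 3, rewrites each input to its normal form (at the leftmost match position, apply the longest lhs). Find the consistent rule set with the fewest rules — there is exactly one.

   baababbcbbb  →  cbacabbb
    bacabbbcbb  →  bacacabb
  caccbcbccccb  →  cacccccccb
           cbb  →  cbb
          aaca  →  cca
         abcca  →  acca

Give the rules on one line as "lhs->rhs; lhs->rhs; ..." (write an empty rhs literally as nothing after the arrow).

aa->c; bbc->ca; bc->c

  | baababbcbbb => bcbabbcbbb => cbabbcbbb => cbacabbb
  | bacabbbcbb => bacabcabb => bacacabb
  | caccbcbccccb => cacccbccccb => cacccccccb
  | cbb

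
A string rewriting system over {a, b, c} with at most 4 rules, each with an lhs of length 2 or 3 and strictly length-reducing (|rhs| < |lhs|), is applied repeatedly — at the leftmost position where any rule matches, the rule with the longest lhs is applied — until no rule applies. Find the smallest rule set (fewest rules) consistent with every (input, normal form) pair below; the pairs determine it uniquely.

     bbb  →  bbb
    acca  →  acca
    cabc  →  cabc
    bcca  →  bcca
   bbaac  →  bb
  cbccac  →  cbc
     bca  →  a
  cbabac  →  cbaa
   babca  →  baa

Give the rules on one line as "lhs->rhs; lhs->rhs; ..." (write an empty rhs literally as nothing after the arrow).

  | bbb
  | acca
  | cabc
  | bcca

aac->; bac->a; bca->a; cac->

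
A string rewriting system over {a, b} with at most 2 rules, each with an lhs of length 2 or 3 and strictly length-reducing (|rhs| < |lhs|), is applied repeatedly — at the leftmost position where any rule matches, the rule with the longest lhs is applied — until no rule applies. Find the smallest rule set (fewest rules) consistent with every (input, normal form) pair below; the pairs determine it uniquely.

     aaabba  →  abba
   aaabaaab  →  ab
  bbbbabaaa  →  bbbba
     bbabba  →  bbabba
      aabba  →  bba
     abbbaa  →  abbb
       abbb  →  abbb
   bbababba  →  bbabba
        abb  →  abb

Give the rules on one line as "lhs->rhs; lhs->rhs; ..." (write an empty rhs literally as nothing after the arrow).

  | aaabba => abba
  | aaabaaab => abaaab => aaab => ab
  | bbbbabaaa => bbbbaaa => bbbba
  | bbabba

aa->; aba->a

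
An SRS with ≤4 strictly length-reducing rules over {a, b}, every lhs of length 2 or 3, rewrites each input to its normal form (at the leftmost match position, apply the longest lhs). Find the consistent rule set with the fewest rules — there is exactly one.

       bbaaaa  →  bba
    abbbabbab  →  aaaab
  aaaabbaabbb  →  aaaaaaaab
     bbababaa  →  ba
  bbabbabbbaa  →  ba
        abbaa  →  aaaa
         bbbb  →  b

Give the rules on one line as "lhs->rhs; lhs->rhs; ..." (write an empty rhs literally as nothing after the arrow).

abb->aa; baa->bb; bab->b; bbb->ba

  | bbaaaa => bbbaa => baaa => bba
  | abbbabbab => aababbab => aabbab => aaaab
  | aaaabbaabbb => aaaaaaabbb => aaaaaaaab
  | bbababaa => bbabaa => bbaa => bbb => ba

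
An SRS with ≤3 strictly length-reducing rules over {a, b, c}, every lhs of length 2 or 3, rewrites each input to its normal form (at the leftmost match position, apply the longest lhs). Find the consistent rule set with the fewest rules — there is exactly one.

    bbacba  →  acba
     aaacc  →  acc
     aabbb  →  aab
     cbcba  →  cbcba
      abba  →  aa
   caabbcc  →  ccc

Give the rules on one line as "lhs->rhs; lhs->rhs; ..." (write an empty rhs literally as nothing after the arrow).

aac->c; bb->

  | bbacba => acba
  | aaacc => acc
  | aabbb => aab
  | cbcba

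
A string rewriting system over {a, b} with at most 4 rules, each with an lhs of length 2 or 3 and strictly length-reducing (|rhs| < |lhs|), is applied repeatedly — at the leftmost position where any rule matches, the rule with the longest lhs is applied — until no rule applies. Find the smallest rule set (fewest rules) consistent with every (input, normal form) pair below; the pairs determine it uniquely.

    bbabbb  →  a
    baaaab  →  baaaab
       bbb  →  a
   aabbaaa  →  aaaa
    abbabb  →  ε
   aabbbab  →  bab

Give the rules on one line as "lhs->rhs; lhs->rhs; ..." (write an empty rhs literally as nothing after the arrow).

aba->ba; abb->; bbb->a

  | bbabbb => bbb => a
  | baaaab
  | bbb => a
  | aabbaaa => aaaa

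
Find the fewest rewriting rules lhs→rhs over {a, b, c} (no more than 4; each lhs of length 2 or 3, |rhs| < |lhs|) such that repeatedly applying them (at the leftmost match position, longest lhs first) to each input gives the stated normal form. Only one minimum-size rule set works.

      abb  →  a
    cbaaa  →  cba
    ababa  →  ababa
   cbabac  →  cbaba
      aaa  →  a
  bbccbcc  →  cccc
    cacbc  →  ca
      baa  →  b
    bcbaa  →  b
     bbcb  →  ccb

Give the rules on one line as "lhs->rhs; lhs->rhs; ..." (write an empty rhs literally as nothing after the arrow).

  | abb => ac => a
  | cbaaa => cba
  | ababa
  | cbabac => cbaba

aa->; ac->a; bb->c; bc->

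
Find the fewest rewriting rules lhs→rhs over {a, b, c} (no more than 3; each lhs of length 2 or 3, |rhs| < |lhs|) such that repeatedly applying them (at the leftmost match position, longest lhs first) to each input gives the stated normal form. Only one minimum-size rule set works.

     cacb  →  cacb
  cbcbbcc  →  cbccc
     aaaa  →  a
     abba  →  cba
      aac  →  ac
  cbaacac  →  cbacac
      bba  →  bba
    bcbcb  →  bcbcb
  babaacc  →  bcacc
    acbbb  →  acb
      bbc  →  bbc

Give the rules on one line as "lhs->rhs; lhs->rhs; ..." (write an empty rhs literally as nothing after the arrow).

aa->a; ab->c; cbb->c

  | cacb
  | cbcbbcc => cbccc
  | aaaa => aaa => aa => a
  | abba => cba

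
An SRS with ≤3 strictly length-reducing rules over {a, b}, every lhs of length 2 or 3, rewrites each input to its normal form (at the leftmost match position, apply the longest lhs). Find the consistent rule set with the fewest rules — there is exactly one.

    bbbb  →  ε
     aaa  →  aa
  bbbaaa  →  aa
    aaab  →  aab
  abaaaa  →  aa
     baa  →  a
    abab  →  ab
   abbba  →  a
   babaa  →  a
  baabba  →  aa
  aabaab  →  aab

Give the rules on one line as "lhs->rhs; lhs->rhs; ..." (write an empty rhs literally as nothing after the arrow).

  | bbbb => bb => ε
  | aaa => aa
  | bbbaaa => baaa => aa
  | aaab => aab

aaa->aa; ba->; bb->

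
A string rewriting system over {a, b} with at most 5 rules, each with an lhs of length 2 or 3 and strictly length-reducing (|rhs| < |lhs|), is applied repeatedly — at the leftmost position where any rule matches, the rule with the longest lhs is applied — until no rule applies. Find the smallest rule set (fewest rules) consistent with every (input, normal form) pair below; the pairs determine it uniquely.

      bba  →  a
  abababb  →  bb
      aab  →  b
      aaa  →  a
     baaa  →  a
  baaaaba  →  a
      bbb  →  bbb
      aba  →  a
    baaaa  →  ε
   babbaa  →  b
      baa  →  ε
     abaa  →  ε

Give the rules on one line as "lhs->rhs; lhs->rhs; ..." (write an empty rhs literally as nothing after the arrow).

  | bba => ba => a
  | abababb => bababb => ababb => babb => abb => bb
  | aab => b
  | aaa => a

aa->; ab->b; ba->a; baa->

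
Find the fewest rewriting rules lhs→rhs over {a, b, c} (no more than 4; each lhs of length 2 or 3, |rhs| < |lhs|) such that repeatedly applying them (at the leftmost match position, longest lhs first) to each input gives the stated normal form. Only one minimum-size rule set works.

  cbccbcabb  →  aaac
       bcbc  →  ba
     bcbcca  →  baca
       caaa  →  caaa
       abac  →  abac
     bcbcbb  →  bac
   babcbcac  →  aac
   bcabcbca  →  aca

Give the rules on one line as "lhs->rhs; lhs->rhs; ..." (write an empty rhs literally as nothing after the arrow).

  | cbccbcabb => acbcabb => aaabb => aaac
  | bcbc => ba
  | bcbcca => baca
  | caaa

abc->b; bb->c; bcc->a; cbc->a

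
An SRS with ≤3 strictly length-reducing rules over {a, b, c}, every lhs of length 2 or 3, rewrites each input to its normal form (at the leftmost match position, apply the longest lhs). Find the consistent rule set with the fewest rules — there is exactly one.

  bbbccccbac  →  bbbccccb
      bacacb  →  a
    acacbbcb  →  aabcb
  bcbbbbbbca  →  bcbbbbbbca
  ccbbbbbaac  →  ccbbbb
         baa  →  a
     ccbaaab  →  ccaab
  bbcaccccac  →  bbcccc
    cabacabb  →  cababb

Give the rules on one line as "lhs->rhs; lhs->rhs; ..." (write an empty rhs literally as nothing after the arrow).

  | bbbccccbac => bbbccccb
  | bacacb => bacb => baa => a
  | acacbbcb => acbbcb => aabcb
  | bcbbbbbbca

ac->; acb->aa; baa->a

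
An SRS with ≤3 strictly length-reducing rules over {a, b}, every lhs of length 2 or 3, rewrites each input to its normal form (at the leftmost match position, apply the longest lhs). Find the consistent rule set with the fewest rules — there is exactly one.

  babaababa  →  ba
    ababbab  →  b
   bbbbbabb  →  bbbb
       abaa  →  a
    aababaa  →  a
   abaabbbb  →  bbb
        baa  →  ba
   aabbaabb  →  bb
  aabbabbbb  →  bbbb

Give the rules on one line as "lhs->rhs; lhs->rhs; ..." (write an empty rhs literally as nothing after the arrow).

  | babaababa => baababa => bababa => baba => ba
  | ababbab => abbab => bab => b
  | bbbbbabb => bbbabbb => babbbb => bbbb
  | abaa => aa => a

aa->a; ab->; bba->ab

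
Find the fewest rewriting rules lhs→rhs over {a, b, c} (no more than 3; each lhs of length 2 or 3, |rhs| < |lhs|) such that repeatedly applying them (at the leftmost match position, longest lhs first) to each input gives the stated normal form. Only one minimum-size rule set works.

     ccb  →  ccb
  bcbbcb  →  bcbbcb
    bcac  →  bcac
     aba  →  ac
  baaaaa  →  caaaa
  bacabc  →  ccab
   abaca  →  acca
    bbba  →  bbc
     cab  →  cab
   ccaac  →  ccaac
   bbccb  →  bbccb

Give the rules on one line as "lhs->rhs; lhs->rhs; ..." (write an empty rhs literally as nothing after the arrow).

  | ccb
  | bcbbcb
  | bcac
  | aba => ac

abc->ab; ba->c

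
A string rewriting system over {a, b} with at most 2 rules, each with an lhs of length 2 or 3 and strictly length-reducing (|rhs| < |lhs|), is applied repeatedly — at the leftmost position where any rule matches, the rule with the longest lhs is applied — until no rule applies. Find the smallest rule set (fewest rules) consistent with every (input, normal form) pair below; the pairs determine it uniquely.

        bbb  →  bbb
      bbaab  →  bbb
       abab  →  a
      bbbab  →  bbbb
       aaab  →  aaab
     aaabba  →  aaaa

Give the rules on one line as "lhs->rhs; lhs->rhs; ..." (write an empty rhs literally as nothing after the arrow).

abb->a; ba->b

  | bbb
  | bbaab => bbab => bbb
  | abab => abb => a
  | bbbab => bbbb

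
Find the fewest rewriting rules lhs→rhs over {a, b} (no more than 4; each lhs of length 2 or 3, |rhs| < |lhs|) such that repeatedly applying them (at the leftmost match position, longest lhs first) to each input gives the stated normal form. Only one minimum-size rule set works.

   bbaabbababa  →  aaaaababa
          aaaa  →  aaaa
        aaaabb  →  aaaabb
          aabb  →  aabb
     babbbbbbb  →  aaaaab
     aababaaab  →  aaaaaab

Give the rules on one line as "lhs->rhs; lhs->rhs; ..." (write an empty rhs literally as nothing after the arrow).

  | bbaabbababa => aaabbababa => aaaaababa
  | aaaa
  | aaaabb
  | aabb

baa->aa; bba->aa; bbb->aa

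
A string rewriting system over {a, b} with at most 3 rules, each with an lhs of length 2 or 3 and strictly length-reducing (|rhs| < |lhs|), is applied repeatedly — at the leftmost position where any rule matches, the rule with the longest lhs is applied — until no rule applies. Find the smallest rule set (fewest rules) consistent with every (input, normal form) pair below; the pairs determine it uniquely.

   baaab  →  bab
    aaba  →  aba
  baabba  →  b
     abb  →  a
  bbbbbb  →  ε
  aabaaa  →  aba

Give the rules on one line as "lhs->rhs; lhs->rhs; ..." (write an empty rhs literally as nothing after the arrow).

  | baaab => bab
  | aaba => aba
  | baabba => babba => baa => b
  | abb => a

aa->; aab->ab; bb->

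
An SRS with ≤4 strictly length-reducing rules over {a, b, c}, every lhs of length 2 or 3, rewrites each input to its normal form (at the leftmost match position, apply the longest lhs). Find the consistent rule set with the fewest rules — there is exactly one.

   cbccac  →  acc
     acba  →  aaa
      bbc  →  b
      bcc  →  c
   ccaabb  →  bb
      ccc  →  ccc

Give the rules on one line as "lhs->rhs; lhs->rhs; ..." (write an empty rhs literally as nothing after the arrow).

bc->; ca->; cb->a

  | cbccac => accac => acc
  | acba => aaa
  | bbc => b
  | bcc => c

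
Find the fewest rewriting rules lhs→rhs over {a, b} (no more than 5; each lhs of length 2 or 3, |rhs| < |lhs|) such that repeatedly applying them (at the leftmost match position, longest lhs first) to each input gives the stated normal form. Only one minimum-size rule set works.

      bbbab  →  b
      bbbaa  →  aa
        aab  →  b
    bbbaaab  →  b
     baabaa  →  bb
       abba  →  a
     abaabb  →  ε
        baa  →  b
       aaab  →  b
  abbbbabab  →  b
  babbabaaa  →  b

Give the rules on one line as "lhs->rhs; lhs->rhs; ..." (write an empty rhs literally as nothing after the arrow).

  | bbbab => ab => b
  | bbbaa => aa
  | aab => ab => b
  | bbbaaab => aaab => aab => ab => b

ab->b; abb->; ba->b; bbb->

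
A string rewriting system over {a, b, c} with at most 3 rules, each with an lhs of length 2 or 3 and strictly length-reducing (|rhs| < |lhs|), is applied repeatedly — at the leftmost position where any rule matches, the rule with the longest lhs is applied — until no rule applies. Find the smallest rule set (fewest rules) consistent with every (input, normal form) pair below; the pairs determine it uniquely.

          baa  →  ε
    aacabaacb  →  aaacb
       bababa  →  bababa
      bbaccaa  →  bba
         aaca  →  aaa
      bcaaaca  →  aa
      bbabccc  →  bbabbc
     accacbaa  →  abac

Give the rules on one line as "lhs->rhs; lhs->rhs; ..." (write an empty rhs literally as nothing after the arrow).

baa->; ca->a; cc->b

  | baa => ε
  | aacabaacb => aaabaacb => aaacb
  | bababa
  | bbaccaa => bbabaa => bba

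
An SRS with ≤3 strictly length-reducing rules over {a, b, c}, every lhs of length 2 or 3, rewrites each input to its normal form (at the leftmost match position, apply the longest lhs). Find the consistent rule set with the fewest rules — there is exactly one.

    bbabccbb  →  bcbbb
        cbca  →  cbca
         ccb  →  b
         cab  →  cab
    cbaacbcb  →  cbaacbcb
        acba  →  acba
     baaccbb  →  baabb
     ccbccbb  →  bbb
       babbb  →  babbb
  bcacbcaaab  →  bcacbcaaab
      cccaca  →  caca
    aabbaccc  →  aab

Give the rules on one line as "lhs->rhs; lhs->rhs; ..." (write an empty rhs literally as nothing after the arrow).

  | bbabccbb => bcbccbb => bcbbb
  | cbca
  | ccb => b
  | cab

bba->bc; cc->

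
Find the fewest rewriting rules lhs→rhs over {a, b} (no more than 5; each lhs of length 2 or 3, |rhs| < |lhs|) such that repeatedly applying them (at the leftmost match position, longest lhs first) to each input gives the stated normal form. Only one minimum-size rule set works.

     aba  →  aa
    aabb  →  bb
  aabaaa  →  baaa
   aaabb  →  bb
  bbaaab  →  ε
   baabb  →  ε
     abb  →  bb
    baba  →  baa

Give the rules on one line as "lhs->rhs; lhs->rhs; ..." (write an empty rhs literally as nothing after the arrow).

aab->b; ab->b; aba->aa; bbb->

  | aba => aa
  | aabb => bb
  | aabaaa => baaa
  | aaabb => abb => bb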